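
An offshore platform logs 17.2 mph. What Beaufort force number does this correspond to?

17.2 mph = 7.7 m/s, which is Beaufort 4 (moderate breeze, 5.5–7.9 m/s).

Beaufort force 4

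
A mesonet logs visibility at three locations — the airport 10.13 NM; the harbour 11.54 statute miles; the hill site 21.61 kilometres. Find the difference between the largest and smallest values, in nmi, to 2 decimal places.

the harbour: 11.54 SM = 10.0280 nmi.
the hill site: 21.61 km = 11.6685 nmi.
Spread: 11.6685 − 10.0280 = 1.64 nmi.

1.64 nmi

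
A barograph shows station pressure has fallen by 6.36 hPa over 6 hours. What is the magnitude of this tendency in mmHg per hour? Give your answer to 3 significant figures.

0.795 mmHg per hour

6.36 hPa / 6 h × 0.750062 mmHg/hPa = 0.795 mmHg/h.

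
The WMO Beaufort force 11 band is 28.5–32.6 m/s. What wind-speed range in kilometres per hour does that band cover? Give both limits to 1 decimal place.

28.5–32.6 m/s × 3.6 = 102.6–117.4 km/h.

102.6 to 117.4 km/h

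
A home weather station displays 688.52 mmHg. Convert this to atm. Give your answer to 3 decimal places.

1 mmHg = 0.00131579 atm, so 688.52 × 0.00131579 = 0.906 atm.

0.906 atm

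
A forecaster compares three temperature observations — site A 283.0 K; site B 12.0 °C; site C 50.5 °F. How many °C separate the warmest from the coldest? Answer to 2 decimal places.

2.15 °C

site A: 283.0 K = 9.850 °C.
site C: 50.5 °F = 10.278 °C.
Spread: 12.000 − 9.850 = 2.150 °C.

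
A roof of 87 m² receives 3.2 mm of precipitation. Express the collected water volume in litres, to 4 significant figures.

1 mm over 1 m² is 1 L, so volume = 3.2 × 87 = 278.4 L.

278.4 litres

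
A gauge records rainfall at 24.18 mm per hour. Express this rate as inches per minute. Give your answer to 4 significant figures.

24.18 mm/hour × 0.0393701 in/mm × 0.0166667 hour/minute = 0.01587 in/minute.

0.01587 in/minute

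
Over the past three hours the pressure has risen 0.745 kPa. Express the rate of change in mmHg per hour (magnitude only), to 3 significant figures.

0.745 kPa / 3 h × 7.50062 mmHg/kPa = 1.86 mmHg/h.

1.86 mmHg per hour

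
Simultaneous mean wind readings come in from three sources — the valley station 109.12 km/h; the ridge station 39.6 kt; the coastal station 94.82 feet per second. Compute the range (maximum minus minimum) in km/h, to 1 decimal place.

the ridge station: 39.6 kt = 73.339 km/h.
the coastal station: 94.82 ft/s = 104.044 km/h.
Spread: 109.120 − 73.339 = 35.8 km/h.

35.8 km/h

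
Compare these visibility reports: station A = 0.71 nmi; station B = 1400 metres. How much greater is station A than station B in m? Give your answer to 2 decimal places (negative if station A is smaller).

-85.08 m

station A: 0.71 nmi = 1314.9200 m.
Difference: 1314.9200 − 1400.0000 = -85.08 m.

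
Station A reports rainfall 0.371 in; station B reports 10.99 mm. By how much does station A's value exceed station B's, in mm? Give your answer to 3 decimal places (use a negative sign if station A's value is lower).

station A: 0.371 in = 9.42340 mm.
Difference: 9.42340 − 10.99000 = -1.567 mm.

-1.567 mm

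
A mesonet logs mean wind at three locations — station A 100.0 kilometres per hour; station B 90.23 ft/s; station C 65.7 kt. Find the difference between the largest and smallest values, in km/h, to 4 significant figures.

22.67 km/h

station B: 90.23 ft/s = 99.0076 km/h.
station C: 65.7 kt = 121.6764 km/h.
Spread: 121.6764 − 99.0076 = 22.67 km/h.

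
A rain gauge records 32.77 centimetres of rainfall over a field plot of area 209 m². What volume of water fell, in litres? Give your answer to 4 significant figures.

68490 litres

Depth: 32.77 cm × 10 = 327.7 mm.
1 mm over 1 m² is 1 L, so volume = 327.7 × 209 = 68489.3 L ≈ 68490 L.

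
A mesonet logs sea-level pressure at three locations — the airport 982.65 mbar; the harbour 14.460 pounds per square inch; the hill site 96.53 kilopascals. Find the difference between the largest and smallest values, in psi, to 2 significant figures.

the airport: 982.65 mb = 14.2521 psi.
the hill site: 96.53 kPa = 14.0005 psi.
Spread: 14.4600 − 14.0005 = 0.46 psi.

0.46 psi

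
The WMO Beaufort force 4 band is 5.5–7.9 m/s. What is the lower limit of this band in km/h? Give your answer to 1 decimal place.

5.5–7.9 m/s × 3.6 = 19.8–28.4 km/h.

19.8 km/h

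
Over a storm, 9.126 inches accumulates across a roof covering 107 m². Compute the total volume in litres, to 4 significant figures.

Depth: 9.126 in × 25.4 = 231.8004 mm.
1 mm over 1 m² is 1 L, so volume = 231.8004 × 107 = 24802.643 L ≈ 24800 L.

24800 litres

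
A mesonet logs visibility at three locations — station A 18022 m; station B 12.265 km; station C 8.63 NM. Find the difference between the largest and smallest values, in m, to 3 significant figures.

5760 m

station B: 12.265 km = 12265.00 m.
station C: 8.63 nmi = 15982.76 m.
Spread: 18022.00 − 12265.00 = 5760 m.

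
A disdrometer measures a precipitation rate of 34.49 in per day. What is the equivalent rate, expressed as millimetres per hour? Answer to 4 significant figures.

34.49 in/day × 25.4 mm/in × 0.0416667 day/hour = 36.50 mm/hour.

36.50 mm/hour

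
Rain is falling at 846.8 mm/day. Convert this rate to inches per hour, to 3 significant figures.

846.8 mm/day × 0.0393701 in/mm × 0.0416667 day/hour = 1.39 in/hour.

1.39 in/hour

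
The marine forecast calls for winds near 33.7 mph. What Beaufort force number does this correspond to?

33.7 mph = 15.1 m/s, which is Beaufort 7 (near gale, 13.9–17.1 m/s).

Beaufort force 7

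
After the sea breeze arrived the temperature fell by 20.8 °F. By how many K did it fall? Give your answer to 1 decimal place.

A change of 1 °C equals a change of 1.8 °F: ΔK = 20.8 × 0.5556 = 11.6 K.

11.6 K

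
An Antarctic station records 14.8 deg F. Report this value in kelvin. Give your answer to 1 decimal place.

263.6 K

First to °C: -9.56 °C.
Then to K: 263.6 K.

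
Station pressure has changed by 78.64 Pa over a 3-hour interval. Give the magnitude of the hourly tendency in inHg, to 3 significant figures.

0.00774 inHg per hour

78.64 Pa / 3 h × 0.0002953 inHg/Pa = 0.00774 inHg/h.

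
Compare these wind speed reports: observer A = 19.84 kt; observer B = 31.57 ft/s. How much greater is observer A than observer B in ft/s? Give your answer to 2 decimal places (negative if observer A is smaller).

1.92 ft/s

observer A: 19.84 kt = 33.4861 ft/s.
Difference: 33.4861 − 31.5700 = 1.92 ft/s.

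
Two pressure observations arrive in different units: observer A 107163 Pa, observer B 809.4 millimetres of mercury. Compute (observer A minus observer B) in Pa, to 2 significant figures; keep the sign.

observer B: 809.4 mmHg = 107911.14 Pa.
Difference: 107163.00 − 107911.14 = -750 Pa.

-750 Pa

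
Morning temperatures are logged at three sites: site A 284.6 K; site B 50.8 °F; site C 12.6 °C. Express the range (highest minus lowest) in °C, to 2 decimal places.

2.16 °C

site A: 284.6 K = 11.450 °C.
site B: 50.8 °F = 10.444 °C.
Spread: 12.600 − 10.444 = 2.156 °C.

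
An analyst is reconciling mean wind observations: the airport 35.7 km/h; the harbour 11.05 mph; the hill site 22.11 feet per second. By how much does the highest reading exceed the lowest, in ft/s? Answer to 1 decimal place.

the airport: 35.7 km/h = 32.535 ft/s.
the harbour: 11.05 mph = 16.207 ft/s.
Spread: 32.535 − 16.207 = 16.3 ft/s.

16.3 ft/s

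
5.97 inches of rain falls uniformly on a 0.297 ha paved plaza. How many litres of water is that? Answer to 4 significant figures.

Depth: 5.97 in × 25.4 = 151.638 mm.
Area: 0.297 ha = 2970 m².
1 mm over 1 m² is 1 L, so volume = 151.638 × 2970 = 450364.86 L ≈ 450400 L.

450400 litres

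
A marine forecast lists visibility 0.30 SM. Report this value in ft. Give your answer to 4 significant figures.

1 SM = 5280 ft, so 0.30 × 5280 = 1584 ft.

1584 ft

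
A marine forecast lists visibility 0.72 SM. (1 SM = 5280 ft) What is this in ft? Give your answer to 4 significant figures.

1 SM = 5280 ft, so 0.72 × 5280 = 3802 ft.

3802 ft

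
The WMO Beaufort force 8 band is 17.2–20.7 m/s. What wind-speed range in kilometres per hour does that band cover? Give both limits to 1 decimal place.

17.2–20.7 m/s × 3.6 = 61.9–74.5 km/h.

61.9 to 74.5 km/h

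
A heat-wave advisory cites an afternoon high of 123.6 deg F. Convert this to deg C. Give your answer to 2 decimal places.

50.89 °C

°C = (°F − 32) × 5/9 = (123.6 − 32) / 1.8 = 50.89 °C.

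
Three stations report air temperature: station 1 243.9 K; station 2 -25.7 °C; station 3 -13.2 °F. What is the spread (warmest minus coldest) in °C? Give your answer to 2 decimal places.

station 1: 243.9 K = -29.250 °C.
station 3: -13.2 °F = -25.111 °C.
Spread: (-25.111) − (-29.250) = 4.139 °C.

4.14 °C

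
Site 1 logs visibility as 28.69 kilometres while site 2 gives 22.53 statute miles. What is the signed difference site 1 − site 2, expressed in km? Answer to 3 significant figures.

site 2: 22.53 SM = 36.2585 km.
Difference: 28.6900 − 36.2585 = -7.57 km.

-7.57 km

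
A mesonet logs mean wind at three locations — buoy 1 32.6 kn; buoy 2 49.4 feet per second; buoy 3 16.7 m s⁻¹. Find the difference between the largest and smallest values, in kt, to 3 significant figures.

buoy 2: 49.4 ft/s = 29.2687 kt.
buoy 3: 16.7 m/s = 32.4622 kt.
Spread: 32.6000 − 29.2687 = 3.33 kt.

3.33 kt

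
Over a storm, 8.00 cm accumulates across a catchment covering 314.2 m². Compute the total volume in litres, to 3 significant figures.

Depth: 8.00 cm × 10 = 80 mm.
1 mm over 1 m² is 1 L, so volume = 80 × 314.2 = 25136 L ≈ 25100 L.

25100 litres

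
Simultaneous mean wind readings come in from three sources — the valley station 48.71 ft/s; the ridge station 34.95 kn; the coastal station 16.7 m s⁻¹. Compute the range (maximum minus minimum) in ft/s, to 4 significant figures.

10.28 ft/s

the ridge station: 34.95 kt = 58.9890 ft/s.
the coastal station: 16.7 m/s = 54.7900 ft/s.
Spread: 58.9890 − 48.7100 = 10.28 ft/s.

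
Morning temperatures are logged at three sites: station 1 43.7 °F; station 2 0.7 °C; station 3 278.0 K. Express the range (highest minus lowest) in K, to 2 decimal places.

station 1: 43.7 °F = 6.500 °C.
station 3: 278.0 K = 4.850 °C.
Spread: 6.500 − 0.700 = 5.800 °C.

5.80 K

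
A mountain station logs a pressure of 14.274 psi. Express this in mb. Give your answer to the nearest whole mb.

984 mb

1 psi = 68.9476 mb, so 14.274 × 68.9476 = 984 mb.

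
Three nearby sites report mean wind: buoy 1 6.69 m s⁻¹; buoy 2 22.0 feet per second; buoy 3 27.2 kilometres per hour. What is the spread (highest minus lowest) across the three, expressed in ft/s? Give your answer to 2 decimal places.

2.84 ft/s

buoy 1: 6.69 m/s = 21.9488 ft/s.
buoy 3: 27.2 km/h = 24.7886 ft/s.
Spread: 24.7886 − 21.9488 = 2.84 ft/s.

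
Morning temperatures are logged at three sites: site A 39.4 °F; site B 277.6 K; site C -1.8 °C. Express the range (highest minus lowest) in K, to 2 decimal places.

site A: 39.4 °F = 4.111 °C.
site B: 277.6 K = 4.450 °C.
Spread: 4.450 − (-1.800) = 6.250 °C.

6.25 K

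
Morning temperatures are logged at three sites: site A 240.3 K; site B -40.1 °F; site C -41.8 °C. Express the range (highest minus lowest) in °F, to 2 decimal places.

site A: 240.3 K = -32.850 °C.
site B: -40.1 °F = -40.056 °C.
Spread: (-32.850) − (-41.800) = 8.950 °C = 16.11 °F.

16.11 °F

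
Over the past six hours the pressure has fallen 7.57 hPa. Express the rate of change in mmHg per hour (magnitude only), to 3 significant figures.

7.57 hPa / 6 h × 0.750062 mmHg/hPa = 0.946 mmHg/h.

0.946 mmHg per hour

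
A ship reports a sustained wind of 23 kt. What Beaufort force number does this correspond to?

Beaufort force 6

23 kt lies in the Beaufort 6 band (strong breeze, 22–27 kt).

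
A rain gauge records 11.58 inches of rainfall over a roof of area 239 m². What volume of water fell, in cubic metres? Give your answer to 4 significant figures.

Depth: 11.58 in × 25.4 = 294.132 mm.
1 mm over 1 m² is 1 L, so volume = 294.132 × 239 = 70297.548 L = 70.30 m³.

70.30 cubic metres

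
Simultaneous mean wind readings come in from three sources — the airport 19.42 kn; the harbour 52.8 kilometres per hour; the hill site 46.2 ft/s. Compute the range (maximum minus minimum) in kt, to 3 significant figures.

9.09 kt

the harbour: 52.8 km/h = 28.5097 kt.
the hill site: 46.2 ft/s = 27.3728 kt.
Spread: 28.5097 − 19.4200 = 9.09 kt.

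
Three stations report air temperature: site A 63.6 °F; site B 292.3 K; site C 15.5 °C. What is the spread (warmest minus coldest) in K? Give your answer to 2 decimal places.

site A: 63.6 °F = 17.556 °C.
site B: 292.3 K = 19.150 °C.
Spread: 19.150 − 15.500 = 3.650 °C.

3.65 K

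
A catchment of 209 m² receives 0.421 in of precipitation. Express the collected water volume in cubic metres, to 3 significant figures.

Depth: 0.421 in × 25.4 = 10.6934 mm.
1 mm over 1 m² is 1 L, so volume = 10.6934 × 209 = 2234.9206 L = 2.23 m³.

2.23 cubic metres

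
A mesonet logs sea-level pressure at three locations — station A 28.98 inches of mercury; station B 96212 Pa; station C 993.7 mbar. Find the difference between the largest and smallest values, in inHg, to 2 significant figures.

station B: 96212 Pa = 28.4114 inHg.
station C: 993.7 mb = 29.3439 inHg.
Spread: 29.3439 − 28.4114 = 0.93 inHg.

0.93 inHg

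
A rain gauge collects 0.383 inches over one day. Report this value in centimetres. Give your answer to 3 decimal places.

0.973 cm

1 in = 2.54 cm, so 0.383 × 2.54 = 0.973 cm.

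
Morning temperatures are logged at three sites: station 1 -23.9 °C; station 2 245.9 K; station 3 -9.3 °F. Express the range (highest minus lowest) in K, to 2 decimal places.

station 2: 245.9 K = -27.250 °C.
station 3: -9.3 °F = -22.944 °C.
Spread: (-22.944) − (-27.250) = 4.306 °C.

4.31 K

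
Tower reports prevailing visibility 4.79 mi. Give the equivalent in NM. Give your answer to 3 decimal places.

1 SM = 0.868976 nmi, so 4.79 × 0.868976 = 4.162 nmi.

4.162 nmi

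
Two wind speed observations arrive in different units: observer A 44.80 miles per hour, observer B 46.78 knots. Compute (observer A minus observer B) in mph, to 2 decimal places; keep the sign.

-9.03 mph

observer B: 46.78 kt = 53.8335 mph.
Difference: 44.8000 − 53.8335 = -9.03 mph.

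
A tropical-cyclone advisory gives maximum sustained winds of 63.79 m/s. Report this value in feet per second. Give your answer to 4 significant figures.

1 m/s = 3.28084 ft/s, so 63.79 × 3.28084 = 209.3 ft/s.

209.3 ft/s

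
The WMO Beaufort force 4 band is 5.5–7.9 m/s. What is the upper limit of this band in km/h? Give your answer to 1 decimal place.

28.4 km/h

5.5–7.9 m/s × 3.6 = 19.8–28.4 km/h.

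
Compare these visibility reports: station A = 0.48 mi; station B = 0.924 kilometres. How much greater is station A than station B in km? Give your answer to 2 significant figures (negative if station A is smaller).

station A: 0.48 SM = 0.7725 km.
Difference: 0.7725 − 0.9240 = -0.15 km.

-0.15 km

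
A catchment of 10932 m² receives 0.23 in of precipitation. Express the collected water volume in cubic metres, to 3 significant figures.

Depth: 0.23 in × 25.4 = 5.842 mm.
1 mm over 1 m² is 1 L, so volume = 5.842 × 10932 = 63864.744 L = 63.9 m³.

63.9 cubic metres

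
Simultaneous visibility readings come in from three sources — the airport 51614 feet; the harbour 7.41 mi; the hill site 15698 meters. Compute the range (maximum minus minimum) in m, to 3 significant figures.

3810 m

the airport: 51614 ft = 15731.95 m.
the harbour: 7.41 SM = 11925.24 m.
Spread: 15731.95 − 11925.24 = 3810 m.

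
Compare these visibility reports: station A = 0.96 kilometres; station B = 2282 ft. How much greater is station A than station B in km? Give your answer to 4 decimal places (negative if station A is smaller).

station B: 2282 ft = 0.695554 km.
Difference: 0.960000 − 0.695554 = 0.2644 km.

0.2644 km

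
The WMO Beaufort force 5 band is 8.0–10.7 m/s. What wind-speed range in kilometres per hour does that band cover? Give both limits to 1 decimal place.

28.8 to 38.5 km/h

8.0–10.7 m/s × 3.6 = 28.8–38.5 km/h.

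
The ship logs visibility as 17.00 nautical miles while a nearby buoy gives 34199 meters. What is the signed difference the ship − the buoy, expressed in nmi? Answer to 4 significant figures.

the buoy: 34199 m = 18.46598 nmi.
Difference: 17.00000 − 18.46598 = -1.466 nmi.

-1.466 nmi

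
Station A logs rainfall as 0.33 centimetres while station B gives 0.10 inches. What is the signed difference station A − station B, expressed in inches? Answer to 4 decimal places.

0.0299 in

station A: 0.33 cm = 0.129921 in.
Difference: 0.129921 − 0.100000 = 0.0299 in.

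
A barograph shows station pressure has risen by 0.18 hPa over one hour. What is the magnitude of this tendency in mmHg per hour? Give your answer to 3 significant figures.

0.135 mmHg per hour

0.18 hPa / 1 h × 0.750062 mmHg/hPa = 0.135 mmHg/h.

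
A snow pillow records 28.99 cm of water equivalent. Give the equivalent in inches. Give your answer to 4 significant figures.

11.41 in

1 cm = 0.393701 in, so 28.99 × 0.393701 = 11.41 in.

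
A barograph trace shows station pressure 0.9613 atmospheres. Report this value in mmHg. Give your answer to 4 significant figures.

1 atm = 760 mmHg, so 0.9613 × 760 = 730.6 mmHg.

730.6 mmHg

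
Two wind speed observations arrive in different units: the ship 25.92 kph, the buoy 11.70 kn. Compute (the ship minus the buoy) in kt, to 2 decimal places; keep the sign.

2.30 kt

the ship: 25.92 km/h = 13.9957 kt.
Difference: 13.9957 − 11.7000 = 2.30 kt.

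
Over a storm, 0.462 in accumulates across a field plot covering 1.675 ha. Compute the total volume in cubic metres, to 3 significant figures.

Depth: 0.462 in × 25.4 = 11.7348 mm.
Area: 1.675 ha = 16750 m².
1 mm over 1 m² is 1 L, so volume = 11.7348 × 16750 = 196557.9 L = 197 m³.

197 cubic metres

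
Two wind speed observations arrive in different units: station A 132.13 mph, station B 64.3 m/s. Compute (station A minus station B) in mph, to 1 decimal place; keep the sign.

station B: 64.3 m/s = 143.835 mph.
Difference: 132.130 − 143.835 = -11.7 mph.

-11.7 mph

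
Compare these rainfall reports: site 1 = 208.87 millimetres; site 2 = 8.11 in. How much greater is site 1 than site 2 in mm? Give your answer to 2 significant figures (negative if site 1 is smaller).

site 2: 8.11 in = 205.994 mm.
Difference: 208.870 − 205.994 = 2.9 mm.

2.9 mm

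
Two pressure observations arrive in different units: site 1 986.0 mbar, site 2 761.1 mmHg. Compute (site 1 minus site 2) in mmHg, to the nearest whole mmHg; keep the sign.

site 1: 986.0 mb = 739.56 mmHg.
Difference: 739.56 − 761.10 = -22 mmHg.

-22 mmHg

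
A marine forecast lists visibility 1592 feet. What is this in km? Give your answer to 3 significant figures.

1 ft = 0.0003048 km, so 1592 × 0.0003048 = 0.485 km.

0.485 km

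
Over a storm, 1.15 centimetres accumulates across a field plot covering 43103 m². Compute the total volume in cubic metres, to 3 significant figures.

Depth: 1.15 cm × 10 = 11.5 mm.
1 mm over 1 m² is 1 L, so volume = 11.5 × 43103 = 495684.5 L = 496 m³.

496 cubic metres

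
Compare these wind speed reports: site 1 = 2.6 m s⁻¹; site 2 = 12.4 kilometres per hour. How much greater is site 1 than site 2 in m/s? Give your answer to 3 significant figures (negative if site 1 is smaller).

-0.844 m/s

site 2: 12.4 km/h = 3.44444 m/s.
Difference: 2.60000 − 3.44444 = -0.844 m/s.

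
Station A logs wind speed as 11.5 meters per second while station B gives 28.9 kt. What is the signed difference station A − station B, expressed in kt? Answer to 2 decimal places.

station A: 11.5 m/s = 22.3542 kt.
Difference: 22.3542 − 28.9000 = -6.55 kt.

-6.55 kt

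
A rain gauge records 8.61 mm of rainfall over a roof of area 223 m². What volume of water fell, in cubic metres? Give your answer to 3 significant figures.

1.92 cubic metres

1 mm over 1 m² is 1 L, so volume = 8.61 × 223 = 1920.03 L = 1.92 m³.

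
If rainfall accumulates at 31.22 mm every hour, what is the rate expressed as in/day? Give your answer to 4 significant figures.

31.22 mm/hour × 0.0393701 in/mm × 24 hour/day = 29.50 in/day.

29.50 in/day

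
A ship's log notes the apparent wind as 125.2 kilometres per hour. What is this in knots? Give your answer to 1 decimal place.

1 km/h = 0.539957 kt, so 125.2 × 0.539957 = 67.6 kt.

67.6 kt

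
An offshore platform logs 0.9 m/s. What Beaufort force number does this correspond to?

0.9 m/s lies in the Beaufort 1 band (light air, 0.3–1.5 m/s).

Beaufort force 1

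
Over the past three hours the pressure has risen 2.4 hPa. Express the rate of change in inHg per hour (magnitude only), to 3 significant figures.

2.4 hPa / 3 h × 0.02953 inHg/hPa = 0.0236 inHg/h.

0.0236 inHg per hour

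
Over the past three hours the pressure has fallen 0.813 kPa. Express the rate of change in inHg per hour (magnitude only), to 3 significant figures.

0.0800 inHg per hour

0.813 kPa / 3 h × 0.2953 inHg/kPa = 0.0800 inHg/h.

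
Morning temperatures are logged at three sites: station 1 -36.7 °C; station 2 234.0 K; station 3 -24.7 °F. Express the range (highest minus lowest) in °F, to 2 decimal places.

station 2: 234.0 K = -39.150 °C.
station 3: -24.7 °F = -31.500 °C.
Spread: (-31.500) − (-39.150) = 7.650 °C = 13.77 °F.

13.77 °F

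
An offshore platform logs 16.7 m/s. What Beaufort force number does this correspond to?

Beaufort force 7

16.7 m/s lies in the Beaufort 7 band (near gale, 13.9–17.1 m/s).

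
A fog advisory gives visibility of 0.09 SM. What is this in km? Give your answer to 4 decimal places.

0.1448 km

1 SM = 1.60934 km, so 0.09 × 1.60934 = 0.1448 km.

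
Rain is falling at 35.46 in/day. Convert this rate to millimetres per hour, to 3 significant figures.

35.46 in/day × 25.4 mm/in × 0.0416667 day/hour = 37.5 mm/hour.

37.5 mm/hour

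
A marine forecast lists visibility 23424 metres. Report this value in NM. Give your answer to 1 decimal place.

12.6 nmi

1 m = 0.000539957 nmi, so 23424 × 0.000539957 = 12.6 nmi.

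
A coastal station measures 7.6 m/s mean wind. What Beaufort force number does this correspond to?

7.6 m/s lies in the Beaufort 4 band (moderate breeze, 5.5–7.9 m/s).

Beaufort force 4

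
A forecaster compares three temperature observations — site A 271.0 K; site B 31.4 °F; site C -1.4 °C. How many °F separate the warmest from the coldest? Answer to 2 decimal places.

3.27 °F

site A: 271.0 K = -2.150 °C.
site B: 31.4 °F = -0.333 °C.
Spread: (-0.333) − (-2.150) = 1.817 °C = 3.27 °F.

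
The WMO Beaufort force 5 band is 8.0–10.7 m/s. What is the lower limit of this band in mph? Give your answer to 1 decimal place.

8.0–10.7 m/s × 2.237 = 17.9–23.9 mph.

17.9 mph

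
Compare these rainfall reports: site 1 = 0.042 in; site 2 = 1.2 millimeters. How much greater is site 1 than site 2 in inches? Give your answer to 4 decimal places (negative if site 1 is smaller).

-0.0052 in

site 2: 1.2 mm = 0.047244 in.
Difference: 0.042000 − 0.047244 = -0.0052 in.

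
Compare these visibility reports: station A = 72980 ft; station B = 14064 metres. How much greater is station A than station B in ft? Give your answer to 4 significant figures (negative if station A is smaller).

26840 ft

station B: 14064 m = 46141.73 ft.
Difference: 72980.00 − 46141.73 = 26840 ft.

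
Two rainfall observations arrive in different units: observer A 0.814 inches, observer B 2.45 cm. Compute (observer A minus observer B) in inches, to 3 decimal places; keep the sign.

-0.151 in

observer B: 2.45 cm = 0.96457 in.
Difference: 0.81400 − 0.96457 = -0.151 in.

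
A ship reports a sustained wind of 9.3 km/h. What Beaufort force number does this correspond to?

Beaufort force 2

9.3 km/h = 2.6 m/s, which is Beaufort 2 (light breeze, 1.6–3.3 m/s).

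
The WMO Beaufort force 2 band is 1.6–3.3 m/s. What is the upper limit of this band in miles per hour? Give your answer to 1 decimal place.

1.6–3.3 m/s × 2.237 = 3.6–7.4 mph.

7.4 mph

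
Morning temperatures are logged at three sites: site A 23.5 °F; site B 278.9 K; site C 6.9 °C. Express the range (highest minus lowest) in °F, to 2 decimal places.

20.92 °F

site A: 23.5 °F = -4.722 °C.
site B: 278.9 K = 5.750 °C.
Spread: 6.900 − (-4.722) = 11.622 °C = 20.92 °F.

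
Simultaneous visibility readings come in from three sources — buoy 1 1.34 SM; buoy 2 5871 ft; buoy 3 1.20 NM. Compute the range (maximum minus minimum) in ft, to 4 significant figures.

1420 ft

buoy 1: 1.34 SM = 7075.20 ft.
buoy 3: 1.20 nmi = 7291.34 ft.
Spread: 7291.34 − 5871.00 = 1420 ft.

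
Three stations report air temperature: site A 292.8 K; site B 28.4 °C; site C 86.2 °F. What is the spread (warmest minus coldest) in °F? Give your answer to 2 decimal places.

18.83 °F

site A: 292.8 K = 19.650 °C.
site C: 86.2 °F = 30.111 °C.
Spread: 30.111 − 19.650 = 10.461 °C = 18.83 °F.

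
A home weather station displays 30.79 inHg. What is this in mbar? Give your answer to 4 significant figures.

1 inHg = 33.8639 mb, so 30.79 × 33.8639 = 1043 mb.

1043 mb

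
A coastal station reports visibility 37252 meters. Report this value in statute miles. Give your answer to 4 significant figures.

1 m = 0.000621371 SM, so 37252 × 0.000621371 = 23.15 SM.

23.15 SM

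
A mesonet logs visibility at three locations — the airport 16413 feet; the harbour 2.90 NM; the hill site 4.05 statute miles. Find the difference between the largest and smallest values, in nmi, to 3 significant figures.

the airport: 16413 ft = 2.70123 nmi.
the hill site: 4.05 SM = 3.51935 nmi.
Spread: 3.51935 − 2.70123 = 0.818 nmi.

0.818 nmi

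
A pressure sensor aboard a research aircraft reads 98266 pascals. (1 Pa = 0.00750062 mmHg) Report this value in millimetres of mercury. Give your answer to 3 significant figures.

1 Pa = 0.00750062 mmHg, so 98266 × 0.00750062 = 737 mmHg.

737 mmHg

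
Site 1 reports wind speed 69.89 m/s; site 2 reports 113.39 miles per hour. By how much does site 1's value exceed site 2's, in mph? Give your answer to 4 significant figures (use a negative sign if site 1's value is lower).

42.95 mph

site 1: 69.89 m/s = 156.3395 mph.
Difference: 156.3395 − 113.3900 = 42.95 mph.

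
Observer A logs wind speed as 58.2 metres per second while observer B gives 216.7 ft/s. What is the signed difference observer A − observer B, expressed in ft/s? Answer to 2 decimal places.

-25.76 ft/s

observer A: 58.2 m/s = 190.9449 ft/s.
Difference: 190.9449 − 216.7000 = -25.76 ft/s.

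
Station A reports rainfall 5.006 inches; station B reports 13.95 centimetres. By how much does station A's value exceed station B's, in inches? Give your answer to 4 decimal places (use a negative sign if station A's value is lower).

-0.4861 in

station B: 13.95 cm = 5.492126 in.
Difference: 5.006000 − 5.492126 = -0.4861 in.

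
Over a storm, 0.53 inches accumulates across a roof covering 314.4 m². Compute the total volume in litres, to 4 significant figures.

Depth: 0.53 in × 25.4 = 13.462 mm.
1 mm over 1 m² is 1 L, so volume = 13.462 × 314.4 = 4232.4528 L ≈ 4232 L.

4232 litres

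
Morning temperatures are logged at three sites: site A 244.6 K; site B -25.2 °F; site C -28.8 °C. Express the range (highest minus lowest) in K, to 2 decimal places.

site A: 244.6 K = -28.550 °C.
site B: -25.2 °F = -31.778 °C.
Spread: (-28.550) − (-31.778) = 3.228 °C.

3.23 K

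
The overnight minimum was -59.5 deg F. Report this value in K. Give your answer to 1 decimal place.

222.3 K

First to °C: -50.83 °C.
Then to K: 222.3 K.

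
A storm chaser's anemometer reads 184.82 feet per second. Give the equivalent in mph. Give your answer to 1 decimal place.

126.0 mph

1 ft/s = 0.681818 mph, so 184.82 × 0.681818 = 126.0 mph.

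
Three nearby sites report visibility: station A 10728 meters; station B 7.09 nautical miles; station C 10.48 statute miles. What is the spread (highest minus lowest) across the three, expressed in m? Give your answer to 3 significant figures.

station B: 7.09 nmi = 13130.68 m.
station C: 10.48 SM = 16865.93 m.
Spread: 16865.93 − 10728.00 = 6140 m.

6140 m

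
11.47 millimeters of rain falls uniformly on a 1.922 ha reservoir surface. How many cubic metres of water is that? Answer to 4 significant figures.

220.5 cubic metres

Area: 1.922 ha = 19220 m².
1 mm over 1 m² is 1 L, so volume = 11.47 × 19220 = 220453.4 L = 220.5 m³.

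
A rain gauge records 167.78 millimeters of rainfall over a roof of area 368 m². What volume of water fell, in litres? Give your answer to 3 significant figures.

1 mm over 1 m² is 1 L, so volume = 167.78 × 368 = 61743.04 L ≈ 61700 L.

61700 litres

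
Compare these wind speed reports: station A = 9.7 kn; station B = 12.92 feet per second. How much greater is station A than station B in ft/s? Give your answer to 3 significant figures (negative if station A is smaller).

3.45 ft/s

station A: 9.7 kt = 16.3718 ft/s.
Difference: 16.3718 − 12.9200 = 3.45 ft/s.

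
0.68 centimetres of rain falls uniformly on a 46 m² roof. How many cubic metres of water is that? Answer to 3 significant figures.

0.313 cubic metres

Depth: 0.68 cm × 10 = 6.8 mm.
1 mm over 1 m² is 1 L, so volume = 6.8 × 46 = 312.8 L = 0.313 m³.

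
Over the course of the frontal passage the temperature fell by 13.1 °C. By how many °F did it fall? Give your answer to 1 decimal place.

23.6 °F

Converting a difference, only the 9/5 scale factor applies: Δ°F = 13.1 × 1.8 = 23.6 °F.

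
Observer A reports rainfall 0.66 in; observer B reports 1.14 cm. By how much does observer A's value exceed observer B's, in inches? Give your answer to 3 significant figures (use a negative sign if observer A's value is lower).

0.211 in

observer B: 1.14 cm = 0.44882 in.
Difference: 0.66000 − 0.44882 = 0.211 in.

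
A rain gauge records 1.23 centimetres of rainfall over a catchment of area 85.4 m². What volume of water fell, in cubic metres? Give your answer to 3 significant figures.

1.05 cubic metres

Depth: 1.23 cm × 10 = 12.3 mm.
1 mm over 1 m² is 1 L, so volume = 12.3 × 85.4 = 1050.42 L = 1.05 m³.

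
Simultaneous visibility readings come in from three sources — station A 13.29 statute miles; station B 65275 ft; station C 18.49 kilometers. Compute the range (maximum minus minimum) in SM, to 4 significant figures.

station B: 65275 ft = 12.36269 SM.
station C: 18.49 km = 11.48915 SM.
Spread: 13.29000 − 11.48915 = 1.801 SM.

1.801 SM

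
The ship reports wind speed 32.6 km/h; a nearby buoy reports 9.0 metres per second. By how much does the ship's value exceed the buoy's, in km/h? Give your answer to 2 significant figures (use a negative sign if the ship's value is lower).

0.20 km/h

the buoy: 9.0 m/s = 32.4000 km/h.
Difference: 32.6000 − 32.4000 = 0.20 km/h.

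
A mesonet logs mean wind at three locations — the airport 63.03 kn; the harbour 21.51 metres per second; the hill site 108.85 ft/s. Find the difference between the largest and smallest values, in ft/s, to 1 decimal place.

the airport: 63.03 kt = 106.383 ft/s.
the harbour: 21.51 m/s = 70.571 ft/s.
Spread: 108.850 − 70.571 = 38.3 ft/s.

38.3 ft/s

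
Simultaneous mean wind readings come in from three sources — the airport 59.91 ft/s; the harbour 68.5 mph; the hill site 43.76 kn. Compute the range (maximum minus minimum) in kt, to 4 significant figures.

24.03 kt

the airport: 59.91 ft/s = 35.4957 kt.
the harbour: 68.5 mph = 59.5249 kt.
Spread: 59.5249 − 35.4957 = 24.03 kt.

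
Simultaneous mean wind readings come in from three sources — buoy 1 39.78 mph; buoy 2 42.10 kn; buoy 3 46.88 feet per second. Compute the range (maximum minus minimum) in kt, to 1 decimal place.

14.3 kt

buoy 1: 39.78 mph = 34.568 kt.
buoy 3: 46.88 ft/s = 27.776 kt.
Spread: 42.100 − 27.776 = 14.3 kt.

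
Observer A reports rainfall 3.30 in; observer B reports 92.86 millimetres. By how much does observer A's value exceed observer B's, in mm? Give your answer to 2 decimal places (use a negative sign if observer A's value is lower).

observer A: 3.30 in = 83.8200 mm.
Difference: 83.8200 − 92.8600 = -9.04 mm.

-9.04 mm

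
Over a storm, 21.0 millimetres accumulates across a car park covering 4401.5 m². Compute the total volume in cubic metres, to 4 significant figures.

92.43 cubic metres

1 mm over 1 m² is 1 L, so volume = 21 × 4401.5 = 92431.5 L = 92.43 m³.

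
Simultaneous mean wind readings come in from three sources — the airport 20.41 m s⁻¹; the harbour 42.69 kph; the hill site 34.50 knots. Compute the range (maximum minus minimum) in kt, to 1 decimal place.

the airport: 20.41 m/s = 39.674 kt.
the harbour: 42.69 km/h = 23.051 kt.
Spread: 39.674 − 23.051 = 16.6 kt.

16.6 kt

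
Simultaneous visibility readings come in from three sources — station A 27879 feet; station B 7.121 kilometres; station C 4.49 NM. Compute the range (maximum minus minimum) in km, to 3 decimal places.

station A: 27879 ft = 8.49752 km.
station C: 4.49 nmi = 8.31548 km.
Spread: 8.49752 − 7.12100 = 1.377 km.

1.377 km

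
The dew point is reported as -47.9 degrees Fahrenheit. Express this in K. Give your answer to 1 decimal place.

228.8 K

First to °C: -44.39 °C.
Then to K: 228.8 K.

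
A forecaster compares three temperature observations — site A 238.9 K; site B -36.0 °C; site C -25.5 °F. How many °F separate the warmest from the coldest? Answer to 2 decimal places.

site A: 238.9 K = -34.250 °C.
site C: -25.5 °F = -31.944 °C.
Spread: (-31.944) − (-36.000) = 4.056 °C = 7.30 °F.

7.30 °F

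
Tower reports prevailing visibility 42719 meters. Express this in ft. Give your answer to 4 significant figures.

1 m = 3.28084 ft, so 42719 × 3.28084 = 140200 ft.

140200 ft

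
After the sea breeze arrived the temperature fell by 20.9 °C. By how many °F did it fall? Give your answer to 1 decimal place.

37.6 °F

A change of 1 °C equals a change of 1.8 °F: Δ°F = 20.9 × 1.8 = 37.6 °F.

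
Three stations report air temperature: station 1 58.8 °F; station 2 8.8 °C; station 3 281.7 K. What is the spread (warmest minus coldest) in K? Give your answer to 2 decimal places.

station 1: 58.8 °F = 14.889 °C.
station 3: 281.7 K = 8.550 °C.
Spread: 14.889 − 8.550 = 6.339 °C.

6.34 K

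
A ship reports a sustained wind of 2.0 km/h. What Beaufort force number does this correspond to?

Beaufort force 1

2.0 km/h = 0.6 m/s, which is Beaufort 1 (light air, 0.3–1.5 m/s).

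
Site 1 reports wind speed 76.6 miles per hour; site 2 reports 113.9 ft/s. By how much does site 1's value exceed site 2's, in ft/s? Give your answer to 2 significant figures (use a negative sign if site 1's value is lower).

site 1: 76.6 mph = 112.347 ft/s.
Difference: 112.347 − 113.900 = -1.6 ft/s.

-1.6 ft/s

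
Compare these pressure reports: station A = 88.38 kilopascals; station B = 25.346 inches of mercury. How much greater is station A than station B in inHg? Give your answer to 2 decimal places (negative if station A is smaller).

0.75 inHg

station A: 88.38 kPa = 26.0986 inHg.
Difference: 26.0986 − 25.3460 = 0.75 inHg.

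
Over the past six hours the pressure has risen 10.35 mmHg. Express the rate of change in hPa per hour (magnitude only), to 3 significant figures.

10.35 mmHg / 6 h × 1.33322 hPa/mmHg = 2.30 hPa/h.

2.30 hPa per hour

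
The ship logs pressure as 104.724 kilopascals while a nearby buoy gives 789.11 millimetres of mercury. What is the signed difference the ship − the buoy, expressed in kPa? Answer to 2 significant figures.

the buoy: 789.11 mmHg = 105.2060 kPa.
Difference: 104.7240 − 105.2060 = -0.48 kPa.

-0.48 kPa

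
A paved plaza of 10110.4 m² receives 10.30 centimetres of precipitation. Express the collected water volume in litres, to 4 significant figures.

Depth: 10.30 cm × 10 = 103 mm.
1 mm over 1 m² is 1 L, so volume = 103 × 10110.4 = 1041371.2 L ≈ 1041000 L.

1041000 litres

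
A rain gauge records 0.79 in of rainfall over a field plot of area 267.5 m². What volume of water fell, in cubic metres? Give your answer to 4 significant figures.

Depth: 0.79 in × 25.4 = 20.066 mm.
1 mm over 1 m² is 1 L, so volume = 20.066 × 267.5 = 5367.655 L = 5.368 m³.

5.368 cubic metres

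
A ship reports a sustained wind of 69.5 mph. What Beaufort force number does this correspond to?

69.5 mph = 31.1 m/s, which is Beaufort 11 (violent storm, 28.5–32.6 m/s).

Beaufort force 11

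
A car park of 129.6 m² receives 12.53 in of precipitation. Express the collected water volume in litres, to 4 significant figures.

41250 litres

Depth: 12.53 in × 25.4 = 318.262 mm.
1 mm over 1 m² is 1 L, so volume = 318.262 × 129.6 = 41246.755 L ≈ 41250 L.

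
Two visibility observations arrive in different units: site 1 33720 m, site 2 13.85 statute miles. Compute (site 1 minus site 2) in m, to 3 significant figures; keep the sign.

11400 m

site 2: 13.85 SM = 22289.41 m.
Difference: 33720.00 − 22289.41 = 11400 m.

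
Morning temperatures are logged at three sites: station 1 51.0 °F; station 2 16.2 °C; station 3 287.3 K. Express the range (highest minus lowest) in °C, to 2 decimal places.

5.64 °C

station 1: 51.0 °F = 10.556 °C.
station 3: 287.3 K = 14.150 °C.
Spread: 16.200 − 10.556 = 5.644 °C.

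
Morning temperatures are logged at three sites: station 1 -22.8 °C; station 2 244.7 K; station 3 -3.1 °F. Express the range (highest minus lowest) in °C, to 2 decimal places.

8.95 °C

station 2: 244.7 K = -28.450 °C.
station 3: -3.1 °F = -19.500 °C.
Spread: (-19.500) − (-28.450) = 8.950 °C.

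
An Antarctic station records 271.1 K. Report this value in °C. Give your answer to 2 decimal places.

-2.05 °C

°C = 271.1 − 273.15 = -2.05 °C.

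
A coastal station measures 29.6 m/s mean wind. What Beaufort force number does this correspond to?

Beaufort force 11

29.6 m/s lies in the Beaufort 11 band (violent storm, 28.5–32.6 m/s).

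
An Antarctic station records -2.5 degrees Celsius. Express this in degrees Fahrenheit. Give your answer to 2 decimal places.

°F = °C × 9/5 + 32 = -2.5 × 1.8 + 32 = 27.50 °F.

27.50 °F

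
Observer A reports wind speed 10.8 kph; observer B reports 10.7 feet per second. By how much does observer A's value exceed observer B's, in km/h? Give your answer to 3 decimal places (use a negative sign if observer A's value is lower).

-0.941 km/h

observer B: 10.7 ft/s = 11.74090 km/h.
Difference: 10.80000 − 11.74090 = -0.941 km/h.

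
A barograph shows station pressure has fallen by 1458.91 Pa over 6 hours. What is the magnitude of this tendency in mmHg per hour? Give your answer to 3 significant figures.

1458.91 Pa / 6 h × 0.00750062 mmHg/Pa = 1.82 mmHg/h.

1.82 mmHg per hour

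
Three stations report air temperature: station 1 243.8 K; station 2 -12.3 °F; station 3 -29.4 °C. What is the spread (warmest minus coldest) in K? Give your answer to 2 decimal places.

4.79 K

station 1: 243.8 K = -29.350 °C.
station 2: -12.3 °F = -24.611 °C.
Spread: (-24.611) − (-29.400) = 4.789 °C.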